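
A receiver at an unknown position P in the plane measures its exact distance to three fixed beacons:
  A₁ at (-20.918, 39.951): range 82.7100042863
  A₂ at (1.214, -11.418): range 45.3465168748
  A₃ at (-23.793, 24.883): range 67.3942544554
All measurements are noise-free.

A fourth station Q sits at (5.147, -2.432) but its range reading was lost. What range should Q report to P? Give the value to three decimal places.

54.454

eq1: (x + 20.918)² + (y − 39.951)² = 82.7100042863²
eq2: (x − 1.214)² + (y + 11.418)² = 45.3465168748²
eq3: (x + 23.793)² + (y − 24.883)² = 67.3942544554²
eq2−eq1, eq2−eq3 (x²,y² cancel):
  -44.264·x + 102.738·y = -2882.837611
  -50.014·x + 72.602·y = -1432.252923
det = -44.264·72.602 − 102.738·-50.014 = 1924.683404
x = (-2882.837611·72.602 − 102.738·-1432.252923) / 1924.683404 = -32.292571
y = (-44.264·-1432.252923 − -2882.837611·-50.014) / 1924.683404 = -41.973135
|P − Q| = √((-32.292571 − 5.147)² + (-41.973135 − -2.432)²) = 54.453860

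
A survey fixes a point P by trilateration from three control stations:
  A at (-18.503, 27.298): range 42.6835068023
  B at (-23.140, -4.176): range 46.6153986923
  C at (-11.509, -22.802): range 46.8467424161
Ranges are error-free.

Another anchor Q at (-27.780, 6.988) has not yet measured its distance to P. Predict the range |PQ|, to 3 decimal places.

eq1: (x + 18.503)² + (y − 27.298)² = 42.6835068023²
eq2: (x + 23.140)² + (y + 4.176)² = 46.6153986923²
eq3: (x + 11.509)² + (y + 22.802)² = 46.8467424161²
eq2−eq1, eq2−eq3 (x²,y² cancel):
  9.274·x + 62.948·y = 885.756879
  23.262·x − 37.252·y = 77.867829
det = 9.274·-37.252 − 62.948·23.262 = -1809.771424
x = (885.756879·-37.252 − 62.948·77.867829) / -1809.771424 = 20.940677
y = (9.274·77.867829 − 885.756879·23.262) / -1809.771424 = 10.986100
|P − Q| = √((20.940677 − -27.780)² + (10.986100 − 6.988)²) = 48.884447

48.884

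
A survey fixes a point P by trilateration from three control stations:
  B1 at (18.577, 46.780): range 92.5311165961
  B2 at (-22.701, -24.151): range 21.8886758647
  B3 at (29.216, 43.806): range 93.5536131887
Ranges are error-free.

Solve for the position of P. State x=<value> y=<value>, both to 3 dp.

x=-9.295 y=-41.454

eq1: (x − 18.577)² + (y − 46.780)² = 92.5311165961²
eq2: (x + 22.701)² + (y + 24.151)² = 21.8886758647²
eq3: (x − 29.216)² + (y − 43.806)² = 93.5536131887²
eq2−eq1, eq2−eq3 (x²,y² cancel):
  82.556·x + 141.862·y = -6648.026280
  103.834·x + 135.914·y = -6599.230320
det = 82.556·135.914 − 141.862·103.834 = -3509.582724
x = (-6648.026280·135.914 − 141.862·-6599.230320) / -3509.582724 = -9.294600
y = (82.556·-6599.230320 − -6648.026280·103.834) / -3509.582724 = -41.453675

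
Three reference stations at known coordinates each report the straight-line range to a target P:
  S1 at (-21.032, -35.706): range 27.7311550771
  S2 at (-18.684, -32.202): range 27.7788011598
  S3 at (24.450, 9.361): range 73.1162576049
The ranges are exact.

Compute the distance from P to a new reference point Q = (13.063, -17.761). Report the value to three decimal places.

56.094

eq1: (x + 21.032)² + (y + 35.706)² = 27.7311550771²
eq2: (x + 18.684)² + (y + 32.202)² = 27.7788011598²
eq3: (x − 24.450)² + (y − 9.361)² = 73.1162576049²
eq3−eq1, eq3−eq2 (x²,y² cancel):
  -90.964·x − 90.134·y = 5608.802803
  -86.268·x − 83.126·y = 5274.955171
det = -90.964·-83.126 − -90.134·-86.268 = -214.206448
x = (5608.802803·-83.126 − -90.134·5274.955171) / -214.206448 = -43.021429
y = (-90.964·5274.955171 − 5608.802803·-86.268) / -214.206448 = -18.809789
|P − Q| = √((-43.021429 − 13.063)² + (-18.809789 − -17.761)²) = 56.094235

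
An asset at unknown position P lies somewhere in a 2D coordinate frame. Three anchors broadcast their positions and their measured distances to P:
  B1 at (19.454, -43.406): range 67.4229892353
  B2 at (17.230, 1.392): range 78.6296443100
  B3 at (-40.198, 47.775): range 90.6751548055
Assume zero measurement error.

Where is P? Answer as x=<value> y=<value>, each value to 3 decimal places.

eq1: (x − 19.454)² + (y + 43.406)² = 67.4229892353²
eq2: (x − 17.230)² + (y − 1.392)² = 78.6296443100²
eq3: (x + 40.198)² + (y − 47.775)² = 90.6751548055²
eq1−eq2, eq1−eq3 (x²,y² cancel):
  -4.448·x + 89.596·y = -3600.489875
  -119.304·x + 182.362·y = -2040.333345
det = -4.448·182.362 − 89.596·-119.304 = 9878.015008
x = (-3600.489875·182.362 − 89.596·-2040.333345) / 9878.015008 = -47.963769
y = (-4.448·-2040.333345 − -3600.489875·-119.304) / 9878.015008 = -42.566998

x=-47.964 y=-42.567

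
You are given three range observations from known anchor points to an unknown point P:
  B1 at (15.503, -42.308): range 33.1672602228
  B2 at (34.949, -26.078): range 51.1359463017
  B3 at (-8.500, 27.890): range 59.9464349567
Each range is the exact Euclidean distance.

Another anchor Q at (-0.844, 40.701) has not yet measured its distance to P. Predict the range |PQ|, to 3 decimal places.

73.849

eq1: (x − 15.503)² + (y + 42.308)² = 33.1672602228²
eq2: (x − 34.949)² + (y + 26.078)² = 51.1359463017²
eq3: (x + 8.500)² + (y − 27.890)² = 59.9464349567²
eq3−eq1, eq3−eq2 (x²,y² cancel):
  48.006·x − 140.396·y = 3673.715686
  86.898·x − 107.936·y = 2030.082645
det = 48.006·-107.936 − -140.396·86.898 = 7018.555992
x = (3673.715686·-107.936 − -140.396·2030.082645) / 7018.555992 = -15.887982
y = (48.006·2030.082645 − 3673.715686·86.898) / 7018.555992 = -31.599434
|P − Q| = √((-15.887982 − -0.844)² + (-31.599434 − 40.701)²) = 73.848996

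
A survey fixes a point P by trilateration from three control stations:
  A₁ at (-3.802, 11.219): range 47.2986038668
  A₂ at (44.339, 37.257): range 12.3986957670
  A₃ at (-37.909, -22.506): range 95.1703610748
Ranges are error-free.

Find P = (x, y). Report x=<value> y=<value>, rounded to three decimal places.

x=32.642 y=41.369

eq1: (x + 3.802)² + (y − 11.219)² = 47.2986038668²
eq2: (x − 44.339)² + (y − 37.257)² = 12.3986957670²
eq3: (x + 37.909)² + (y + 22.506)² = 95.1703610748²
eq2−eq1, eq2−eq3 (x²,y² cancel):
  -96.282·x − 52.076·y = -5297.140076
  -164.496·x − 119.526·y = -10314.088623
det = -96.282·-119.526 − -52.076·-164.496 = 2941.908636
x = (-5297.140076·-119.526 − -52.076·-10314.088623) / 2941.908636 = 32.641899
y = (-96.282·-10314.088623 − -5297.140076·-164.496) / 2941.908636 = 41.368629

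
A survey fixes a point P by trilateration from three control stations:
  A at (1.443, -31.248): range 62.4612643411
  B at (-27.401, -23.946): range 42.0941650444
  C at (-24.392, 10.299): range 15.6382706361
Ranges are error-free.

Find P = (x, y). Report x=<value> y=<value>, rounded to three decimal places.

x=-38.704 y=16.602

eq1: (x − 1.443)² + (y + 31.248)² = 62.4612643411²
eq2: (x + 27.401)² + (y + 23.946)² = 42.0941650444²
eq3: (x + 24.392)² + (y − 10.299)² = 15.6382706361²
eq2−eq1, eq2−eq3 (x²,y² cancel):
  57.688·x − 14.604·y = -2475.196776
  6.018·x + 68.490·y = 904.176570
det = 57.688·68.490 − -14.604·6.018 = 4038.937992
x = (-2475.196776·68.490 − -14.604·904.176570) / 4038.937992 = -38.703648
y = (57.688·904.176570 − -2475.196776·6.018) / 4038.937992 = 16.602352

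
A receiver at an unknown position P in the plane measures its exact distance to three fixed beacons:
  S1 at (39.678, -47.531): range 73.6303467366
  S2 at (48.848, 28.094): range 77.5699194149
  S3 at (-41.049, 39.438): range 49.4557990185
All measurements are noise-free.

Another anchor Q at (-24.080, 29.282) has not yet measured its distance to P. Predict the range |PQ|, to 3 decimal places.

35.171

eq1: (x − 39.678)² + (y + 47.531)² = 73.6303467366²
eq2: (x − 48.848)² + (y − 28.094)² = 77.5699194149²
eq3: (x + 41.049)² + (y − 39.438)² = 49.4557990185²
eq1−eq3, eq1−eq2 (x²,y² cancel):
  -161.454·x + 173.938·y = 2382.388504
  18.340·x + 151.250·y = -1253.804142
det = -161.454·151.250 − 173.938·18.340 = -27609.940420
x = (2382.388504·151.250 − 173.938·-1253.804142) / -27609.940420 = -20.949717
y = (-161.454·-1253.804142 − 2382.388504·18.340) / -27609.940420 = -5.749331
|P − Q| = √((-20.949717 − -24.080)² + (-5.749331 − 29.282)²) = 35.170909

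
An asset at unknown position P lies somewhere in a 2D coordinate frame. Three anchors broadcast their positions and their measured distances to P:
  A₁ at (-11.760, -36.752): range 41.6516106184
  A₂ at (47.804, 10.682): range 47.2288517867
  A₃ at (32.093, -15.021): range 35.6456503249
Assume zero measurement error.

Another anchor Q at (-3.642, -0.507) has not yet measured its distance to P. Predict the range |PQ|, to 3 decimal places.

5.903

eq1: (x + 11.760)² + (y + 36.752)² = 41.6516106184²
eq2: (x − 47.804)² + (y − 10.682)² = 47.2288517867²
eq3: (x − 32.093)² + (y + 15.021)² = 35.6456503249²
eq2−eq1, eq2−eq3 (x²,y² cancel):
  -119.128·x − 94.868·y = -414.612662
  -31.422·x − 51.406·y = -183.784396
det = -119.128·-51.406 − -94.868·-31.422 = 3142.951672
x = (-414.612662·-51.406 − -94.868·-183.784396) / 3142.951672 = 1.233974
y = (-119.128·-183.784396 − -414.612662·-31.422) / 3142.951672 = 2.820886
|P − Q| = √((1.233974 − -3.642)² + (2.820886 − -0.507)²) = 5.903384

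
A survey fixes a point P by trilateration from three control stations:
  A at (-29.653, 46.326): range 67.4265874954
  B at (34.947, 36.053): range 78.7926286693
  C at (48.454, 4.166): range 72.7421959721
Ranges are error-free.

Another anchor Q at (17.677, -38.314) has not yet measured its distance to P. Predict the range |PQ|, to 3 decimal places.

41.726

eq1: (x + 29.653)² + (y − 46.326)² = 67.4265874954²
eq2: (x − 34.947)² + (y − 36.053)² = 78.7926286693²
eq3: (x − 48.454)² + (y − 4.166)² = 72.7421959721²
eq2−eq3, eq2−eq1 (x²,y² cancel):
  27.014·x − 63.774·y = 760.885312
  -129.200·x + 20.546·y = 2166.220698
det = 27.014·20.546 − -63.774·-129.200 = -7684.571156
x = (760.885312·20.546 − -63.774·2166.220698) / -7684.571156 = -20.011749
y = (27.014·2166.220698 − 760.885312·-129.200) / -7684.571156 = -20.407732
|P − Q| = √((-20.011749 − 17.677)² + (-20.407732 − -38.314)²) = 41.726206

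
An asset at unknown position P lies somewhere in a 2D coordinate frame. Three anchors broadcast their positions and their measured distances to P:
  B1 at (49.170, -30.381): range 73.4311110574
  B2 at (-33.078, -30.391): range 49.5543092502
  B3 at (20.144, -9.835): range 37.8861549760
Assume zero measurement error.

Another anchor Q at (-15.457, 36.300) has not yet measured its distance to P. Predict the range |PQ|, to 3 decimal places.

eq1: (x − 49.170)² + (y + 30.381)² = 73.4311110574²
eq2: (x + 33.078)² + (y + 30.391)² = 49.5543092502²
eq3: (x − 20.144)² + (y + 9.835)² = 37.8861549760²
eq3−eq1, eq3−eq2 (x²,y² cancel):
  58.052·x − 41.092·y = -1118.581232
  -106.444·x − 41.112·y = 494.990178
det = 58.052·-41.112 − -41.092·-106.444 = -6760.630672
x = (-1118.581232·-41.112 − -41.092·494.990178) / -6760.630672 = -9.810808
y = (58.052·494.990178 − -1118.581232·-106.444) / -6760.630672 = 13.361341
|P − Q| = √((-9.810808 − -15.457)² + (13.361341 − 36.300)²) = 23.623327

23.623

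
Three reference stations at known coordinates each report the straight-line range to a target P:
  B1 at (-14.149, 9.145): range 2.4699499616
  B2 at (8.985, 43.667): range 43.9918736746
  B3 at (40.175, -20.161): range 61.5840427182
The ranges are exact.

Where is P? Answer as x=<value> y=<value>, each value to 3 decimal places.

x=-15.151 y=6.887

eq1: (x + 14.149)² + (y − 9.145)² = 2.4699499616²
eq2: (x − 8.985)² + (y − 43.667)² = 43.9918736746²
eq3: (x − 40.175)² + (y + 20.161)² = 61.5840427182²
eq3−eq1, eq3−eq2 (x²,y² cancel):
  -108.648·x + 58.612·y = 2049.822345
  -62.380·x + 127.656·y = 1824.349936
det = -108.648·127.656 − 58.612·-62.380 = -10213.352528
x = (2049.822345·127.656 − 58.612·1824.349936) / -10213.352528 = -15.151080
y = (-108.648·1824.349936 − 2049.822345·-62.380) / -10213.352528 = 6.887460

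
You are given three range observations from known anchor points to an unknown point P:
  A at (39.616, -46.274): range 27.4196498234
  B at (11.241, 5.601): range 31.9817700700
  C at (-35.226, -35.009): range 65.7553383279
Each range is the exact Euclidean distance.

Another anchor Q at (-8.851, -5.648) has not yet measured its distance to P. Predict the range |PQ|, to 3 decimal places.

40.856

eq1: (x − 39.616)² + (y + 46.274)² = 27.4196498234²
eq2: (x − 11.241)² + (y − 5.601)² = 31.9817700700²
eq3: (x + 35.226)² + (y + 35.009)² = 65.7553383279²
eq1−eq2, eq1−eq3 (x²,y² cancel):
  -56.750·x + 103.750·y = -3823.975670
  -149.684·x + 22.530·y = -4816.136697
det = -56.750·22.530 − 103.750·-149.684 = 14251.137500
x = (-3823.975670·22.530 − 103.750·-4816.136697) / 14251.137500 = 29.016632
y = (-56.750·-4816.136697 − -3823.975670·-149.684) / 14251.137500 = -20.985849
|P − Q| = √((29.016632 − -8.851)² + (-20.985849 − -5.648)²) = 40.855932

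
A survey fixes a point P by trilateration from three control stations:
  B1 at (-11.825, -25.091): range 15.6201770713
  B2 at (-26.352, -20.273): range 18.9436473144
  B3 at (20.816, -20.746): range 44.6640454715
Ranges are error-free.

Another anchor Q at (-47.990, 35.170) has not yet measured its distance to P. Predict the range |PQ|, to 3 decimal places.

eq1: (x + 11.825)² + (y + 25.091)² = 15.6201770713²
eq2: (x + 26.352)² + (y + 20.273)² = 18.9436473144²
eq3: (x − 20.816)² + (y + 20.746)² = 44.6640454715²
eq2−eq3, eq2−eq1 (x²,y² cancel):
  94.336·x − 0.946·y = -1877.735245
  29.054·x − 9.636·y = -221.161685
det = 94.336·-9.636 − -0.946·29.054 = -881.536612
x = (-1877.735245·-9.636 − -0.946·-221.161685) / -881.536612 = -20.288026
y = (94.336·-221.161685 − -1877.735245·29.054) / -881.536612 = -38.219866
|P − Q| = √((-20.288026 − -47.990)² + (-38.219866 − 35.170)²) = 78.444068

78.444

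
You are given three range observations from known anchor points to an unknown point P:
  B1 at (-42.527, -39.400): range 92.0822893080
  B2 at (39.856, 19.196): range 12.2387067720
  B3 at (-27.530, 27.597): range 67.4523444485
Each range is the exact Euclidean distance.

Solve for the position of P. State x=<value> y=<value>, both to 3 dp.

eq1: (x + 42.527)² + (y + 39.400)² = 92.0822893080²
eq2: (x − 39.856)² + (y − 19.196)² = 12.2387067720²
eq3: (x + 27.530)² + (y − 27.597)² = 67.4523444485²
eq2−eq1, eq2−eq3 (x²,y² cancel):
  -164.766·x − 117.192·y = -6925.443484
  -134.772·x + 16.802·y = -4837.524671
det = -164.766·16.802 − -117.192·-134.772 = -18562.598556
x = (-6925.443484·16.802 − -117.192·-4837.524671) / -18562.598556 = 36.809528
y = (-164.766·-4837.524671 − -6925.443484·-134.772) / -18562.598556 = 7.342522

x=36.810 y=7.343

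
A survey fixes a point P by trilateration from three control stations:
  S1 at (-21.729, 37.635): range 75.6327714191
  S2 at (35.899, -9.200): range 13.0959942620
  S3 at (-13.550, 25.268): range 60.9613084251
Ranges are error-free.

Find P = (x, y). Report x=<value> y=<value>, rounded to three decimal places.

x=27.820 y=-19.507

eq1: (x + 21.729)² + (y − 37.635)² = 75.6327714191²
eq2: (x − 35.899)² + (y + 9.200)² = 13.0959942620²
eq3: (x + 13.550)² + (y − 25.268)² = 60.9613084251²
eq1−eq3, eq1−eq2 (x²,y² cancel):
  16.358·x − 24.734·y = 937.566646
  115.256·x − 93.670·y = 5033.646582
det = 16.358·-93.670 − -24.734·115.256 = 1318.488044
x = (937.566646·-93.670 − -24.734·5033.646582) / 1318.488044 = 27.820007
y = (16.358·5033.646582 − 937.566646·115.256) / 1318.488044 = -19.507034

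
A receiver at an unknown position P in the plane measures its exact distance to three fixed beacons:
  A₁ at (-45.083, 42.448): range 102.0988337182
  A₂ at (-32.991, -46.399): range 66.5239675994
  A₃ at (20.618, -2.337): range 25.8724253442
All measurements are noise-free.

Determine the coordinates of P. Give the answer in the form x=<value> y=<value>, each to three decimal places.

x=30.418 y=-26.281

eq1: (x + 45.083)² + (y − 42.448)² = 102.0988337182²
eq2: (x + 32.991)² + (y + 46.399)² = 66.5239675994²
eq3: (x − 20.618)² + (y + 2.337)² = 25.8724253442²
eq2−eq1, eq2−eq3 (x²,y² cancel):
  -24.184·x + 177.694·y = -5405.697270
  107.218·x + 88.124·y = 945.346083
det = -24.184·88.124 − 177.694·107.218 = -21183.186108
x = (-5405.697270·88.124 − 177.694·945.346083) / -21183.186108 = 30.418181
y = (-24.184·945.346083 − -5405.697270·107.218) / -21183.186108 = -26.281495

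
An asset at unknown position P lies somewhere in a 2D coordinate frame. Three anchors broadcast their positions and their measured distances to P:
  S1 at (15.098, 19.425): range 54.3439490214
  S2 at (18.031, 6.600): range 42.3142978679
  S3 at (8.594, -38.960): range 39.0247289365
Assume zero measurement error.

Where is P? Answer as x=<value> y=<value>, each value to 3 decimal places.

x=45.313 y=-25.745

eq1: (x − 15.098)² + (y − 19.425)² = 54.3439490214²
eq2: (x − 18.031)² + (y − 6.600)² = 42.3142978679²
eq3: (x − 8.594)² + (y + 38.960)² = 39.0247289365²
eq1−eq3, eq1−eq2 (x²,y² cancel):
  -13.008·x − 116.770·y = 2416.793534
  5.866·x − 25.650·y = 926.161723
det = -13.008·-25.650 − -116.770·5.866 = 1018.628020
x = (2416.793534·-25.650 − -116.770·926.161723) / 1018.628020 = 45.313058
y = (-13.008·926.161723 − 2416.793534·5.866) / 1018.628020 = -25.744847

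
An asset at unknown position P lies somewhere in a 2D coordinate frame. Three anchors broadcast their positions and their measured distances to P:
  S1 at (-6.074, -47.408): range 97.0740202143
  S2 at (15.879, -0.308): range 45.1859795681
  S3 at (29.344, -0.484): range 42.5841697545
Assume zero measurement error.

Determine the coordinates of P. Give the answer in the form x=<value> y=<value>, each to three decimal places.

x=31.646 y=42.038

eq1: (x + 6.074)² + (y + 47.408)² = 97.0740202143²
eq2: (x − 15.879)² + (y + 0.308)² = 45.1859795681²
eq3: (x − 29.344)² + (y + 0.484)² = 42.5841697545²
eq1−eq3, eq1−eq2 (x²,y² cancel):
  70.836·x + 93.848·y = 6186.846539
  43.906·x + 94.200·y = 5349.418216
det = 70.836·94.200 − 93.848·43.906 = 2552.260912
x = (6186.846539·94.200 − 93.848·5349.418216) / 2552.260912 = 31.645959
y = (70.836·5349.418216 − 6186.846539·43.906) / 2552.260912 = 42.037906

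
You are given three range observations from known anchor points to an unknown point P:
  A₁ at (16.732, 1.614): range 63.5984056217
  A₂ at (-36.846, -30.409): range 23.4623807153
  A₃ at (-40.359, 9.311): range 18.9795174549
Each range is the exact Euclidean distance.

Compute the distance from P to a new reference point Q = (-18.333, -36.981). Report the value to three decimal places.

39.490

eq1: (x − 16.732)² + (y − 1.614)² = 63.5984056217²
eq2: (x + 36.846)² + (y + 30.409)² = 23.4623807153²
eq3: (x + 40.359)² + (y − 9.311)² = 18.9795174549²
eq3−eq1, eq3−eq2 (x²,y² cancel):
  114.182·x − 15.394·y = -5117.513897
  7.026·x − 79.440·y = 376.530169
det = 114.182·-79.440 − -15.394·7.026 = -8962.459836
x = (-5117.513897·-79.440 − -15.394·376.530169) / -8962.459836 = -46.006522
y = (114.182·376.530169 − -5117.513897·7.026) / -8962.459836 = -8.808812
|P − Q| = √((-46.006522 − -18.333)² + (-8.808812 − -36.981)²) = 39.490455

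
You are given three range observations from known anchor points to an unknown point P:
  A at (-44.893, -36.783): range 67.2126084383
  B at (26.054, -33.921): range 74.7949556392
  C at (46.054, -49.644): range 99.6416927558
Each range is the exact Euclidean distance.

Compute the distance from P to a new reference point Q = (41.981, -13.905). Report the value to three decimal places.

72.955

eq1: (x + 44.893)² + (y + 36.783)² = 67.2126084383²
eq2: (x − 26.054)² + (y + 33.921)² = 74.7949556392²
eq3: (x − 46.054)² + (y + 49.644)² = 99.6416927558²
eq1−eq3, eq1−eq2 (x²,y² cancel):
  181.894·x − 25.722·y = -4193.805088
  141.894·x + 5.724·y = -2615.676037
det = 181.894·5.724 − -25.722·141.894 = 4690.958724
x = (-4193.805088·5.724 − -25.722·-2615.676037) / 4690.958724 = -19.459937
y = (181.894·-2615.676037 − -4193.805088·141.894) / 4690.958724 = 25.431902
|P − Q| = √((-19.459937 − 41.981)² + (25.431902 − -13.905)²) = 72.954647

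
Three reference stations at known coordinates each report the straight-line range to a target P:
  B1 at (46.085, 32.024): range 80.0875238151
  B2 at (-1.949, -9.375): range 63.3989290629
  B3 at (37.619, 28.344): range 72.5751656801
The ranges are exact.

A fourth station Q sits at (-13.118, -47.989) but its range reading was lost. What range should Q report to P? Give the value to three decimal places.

eq1: (x − 46.085)² + (y − 32.024)² = 80.0875238151²
eq2: (x + 1.949)² + (y + 9.375)² = 63.3989290629²
eq3: (x − 37.619)² + (y − 28.344)² = 72.5751656801²
eq1−eq2, eq1−eq3 (x²,y² cancel):
  -96.068·x − 82.798·y = -663.087310
  -16.932·x − 7.360·y = 216.064493
det = -96.068·-7.360 − -82.798·-16.932 = -694.875256
x = (-663.087310·-7.360 − -82.798·216.064493) / -694.875256 = -32.768515
y = (-96.068·216.064493 − -663.087310·-16.932) / -694.875256 = 46.028806
|P − Q| = √((-32.768515 − -13.118)² + (46.028806 − -47.989)²) = 96.049417

96.049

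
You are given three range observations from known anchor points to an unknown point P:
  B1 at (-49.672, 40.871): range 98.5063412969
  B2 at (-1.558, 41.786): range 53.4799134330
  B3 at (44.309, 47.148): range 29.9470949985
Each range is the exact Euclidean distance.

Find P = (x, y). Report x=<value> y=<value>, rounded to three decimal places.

x=45.959 y=17.246

eq1: (x + 49.672)² + (y − 40.871)² = 98.5063412969²
eq2: (x + 1.558)² + (y − 41.786)² = 53.4799134330²
eq3: (x − 44.309)² + (y − 47.148)² = 29.9470949985²
eq2−eq1, eq2−eq3 (x²,y² cancel):
  -96.228·x − 1.830·y = -4454.149070
  91.734·x + 10.724·y = 4400.996867
det = -96.228·10.724 − -1.830·91.734 = -864.075852
x = (-4454.149070·10.724 − -1.830·4400.996867) / -864.075852 = 45.959473
y = (-96.228·4400.996867 − -4454.149070·91.734) / -864.075852 = 17.246421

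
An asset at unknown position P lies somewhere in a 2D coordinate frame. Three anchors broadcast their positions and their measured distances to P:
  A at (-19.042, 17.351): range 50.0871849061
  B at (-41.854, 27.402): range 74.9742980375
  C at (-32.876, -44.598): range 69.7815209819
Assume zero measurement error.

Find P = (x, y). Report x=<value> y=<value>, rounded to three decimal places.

x=25.264 y=-6.008

eq1: (x + 19.042)² + (y − 17.351)² = 50.0871849061²
eq2: (x + 41.854)² + (y − 27.402)² = 74.9742980375²
eq3: (x + 32.876)² + (y + 44.598)² = 69.7815209819²
eq2−eq3, eq2−eq1 (x²,y² cancel):
  17.956·x − 144.000·y = 1318.870756
  45.624·x − 20.102·y = 1273.447319
det = 17.956·-20.102 − -144.000·45.624 = 6208.904488
x = (1318.870756·-20.102 − -144.000·1273.447319) / 6208.904488 = 25.264437
y = (17.956·1273.447319 − 1318.870756·45.624) / 6208.904488 = -6.008490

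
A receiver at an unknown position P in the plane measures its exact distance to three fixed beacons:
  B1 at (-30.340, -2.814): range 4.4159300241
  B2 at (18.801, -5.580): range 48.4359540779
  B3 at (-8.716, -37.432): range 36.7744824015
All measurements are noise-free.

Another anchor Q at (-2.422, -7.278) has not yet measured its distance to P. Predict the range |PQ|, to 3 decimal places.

27.187

eq1: (x + 30.340)² + (y + 2.814)² = 4.4159300241²
eq2: (x − 18.801)² + (y + 5.580)² = 48.4359540779²
eq3: (x + 8.716)² + (y + 37.432)² = 36.7744824015²
eq2−eq3, eq2−eq1 (x²,y² cancel):
  -55.034·x − 63.704·y = 2086.188371
  -98.282·x + 5.532·y = 2870.361404
det = -55.034·5.532 − -63.704·-98.282 = -6565.404616
x = (2086.188371·5.532 − -63.704·2870.361404) / -6565.404616 = -29.608883
y = (-55.034·2870.361404 − 2086.188371·-98.282) / -6565.404616 = -7.168986
|P − Q| = √((-29.608883 − -2.422)² + (-7.168986 − -7.278)²) = 27.187102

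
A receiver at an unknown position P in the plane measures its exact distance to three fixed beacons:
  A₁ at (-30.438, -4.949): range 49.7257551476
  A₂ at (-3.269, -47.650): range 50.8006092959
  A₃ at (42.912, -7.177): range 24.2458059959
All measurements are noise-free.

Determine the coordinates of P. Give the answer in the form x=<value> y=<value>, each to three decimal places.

x=19.206 y=-2.091

eq1: (x + 30.438)² + (y + 4.949)² = 49.7257551476²
eq2: (x + 3.269)² + (y + 47.650)² = 50.8006092959²
eq3: (x − 42.912)² + (y + 7.177)² = 24.2458059959²
eq1−eq3, eq1−eq2 (x²,y² cancel):
  146.700·x − 4.456·y = 2826.776245
  54.338·x − 85.402·y = 1222.193236
det = 146.700·-85.402 − -4.456·54.338 = -12286.343272
x = (2826.776245·-85.402 − -4.456·1222.193236) / -12286.343272 = 19.205572
y = (146.700·1222.193236 − 2826.776245·54.338) / -12286.343272 = -2.091296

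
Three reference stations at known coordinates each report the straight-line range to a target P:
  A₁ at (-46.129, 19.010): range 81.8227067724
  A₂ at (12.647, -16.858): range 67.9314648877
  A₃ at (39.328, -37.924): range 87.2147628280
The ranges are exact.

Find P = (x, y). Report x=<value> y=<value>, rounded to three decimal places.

x=30.078 y=48.799

eq1: (x + 46.129)² + (y − 19.010)² = 81.8227067724²
eq2: (x − 12.647)² + (y + 16.858)² = 67.9314648877²
eq3: (x − 39.328)² + (y + 37.924)² = 87.2147628280²
eq3−eq1, eq3−eq2 (x²,y² cancel):
  -170.914·x + 113.868·y = 415.802893
  -53.362·x + 42.132·y = 450.948346
det = -170.914·42.132 − 113.868·-53.362 = -1124.724432
x = (415.802893·42.132 − 113.868·450.948346) / -1124.724432 = 30.078460
y = (-170.914·450.948346 − 415.802893·-53.362) / -1124.724432 = 48.798897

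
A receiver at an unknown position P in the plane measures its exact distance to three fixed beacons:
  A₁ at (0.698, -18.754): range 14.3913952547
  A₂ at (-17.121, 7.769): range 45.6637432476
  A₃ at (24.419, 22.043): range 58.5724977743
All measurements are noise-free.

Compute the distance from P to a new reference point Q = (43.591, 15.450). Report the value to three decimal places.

eq1: (x − 0.698)² + (y + 18.754)² = 14.3913952547²
eq2: (x + 17.121)² + (y − 7.769)² = 45.6637432476²
eq3: (x − 24.419)² + (y − 22.043)² = 58.5724977743²
eq1−eq2, eq1−eq3 (x²,y² cancel):
  -35.638·x + 53.046·y = -1876.778908
  47.442·x + 81.594·y = -2493.643548
det = -35.638·81.594 − 53.046·47.442 = -5424.455304
x = (-1876.778908·81.594 − 53.046·-2493.643548) / -5424.455304 = 3.844825
y = (-35.638·-2493.643548 − -1876.778908·47.442) / -5424.455304 = -32.797139
|P − Q| = √((3.844825 − 43.591)² + (-32.797139 − 15.450)²) = 62.510358

62.510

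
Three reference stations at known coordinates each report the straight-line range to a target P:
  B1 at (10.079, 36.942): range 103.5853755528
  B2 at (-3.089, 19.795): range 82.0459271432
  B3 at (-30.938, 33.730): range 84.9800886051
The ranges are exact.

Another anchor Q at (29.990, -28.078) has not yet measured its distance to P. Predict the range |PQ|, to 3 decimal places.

eq1: (x − 10.079)² + (y − 36.942)² = 103.5853755528²
eq2: (x + 3.089)² + (y − 19.795)² = 82.0459271432²
eq3: (x + 30.938)² + (y − 33.730)² = 84.9800886051²
eq3−eq2, eq3−eq1 (x²,y² cancel):
  55.698·x − 27.870·y = -1203.407499
  82.034·x + 6.424·y = -4136.889708
det = 55.698·6.424 − -27.870·82.034 = 2644.091532
x = (-1203.407499·6.424 − -27.870·-4136.889708) / 2644.091532 = -46.528573
y = (55.698·-4136.889708 − -1203.407499·82.034) / 2644.091532 = -49.807713
|P − Q| = √((-46.528573 − 29.990)² + (-49.807713 − -28.078)²) = 79.544154

79.544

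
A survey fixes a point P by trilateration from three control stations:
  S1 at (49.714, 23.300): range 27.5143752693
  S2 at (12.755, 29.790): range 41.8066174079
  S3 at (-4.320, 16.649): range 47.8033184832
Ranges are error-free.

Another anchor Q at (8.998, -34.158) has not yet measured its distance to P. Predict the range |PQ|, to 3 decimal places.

eq1: (x − 49.714)² + (y − 23.300)² = 27.5143752693²
eq2: (x − 12.755)² + (y − 29.790)² = 41.8066174079²
eq3: (x + 4.320)² + (y − 16.649)² = 47.8033184832²
eq2−eq1, eq2−eq3 (x²,y² cancel):
  73.918·x − 12.980·y = 2954.990084
  -34.150·x − 26.282·y = -1291.646523
det = 73.918·-26.282 − -12.980·-34.150 = -2385.979876
x = (2954.990084·-26.282 − -12.980·-1291.646523) / -2385.979876 = 39.576453
y = (73.918·-1291.646523 − 2954.990084·-34.150) / -2385.979876 = -2.278722
|P − Q| = √((39.576453 − 8.998)² + (-2.278722 − -34.158)²) = 44.173863

44.174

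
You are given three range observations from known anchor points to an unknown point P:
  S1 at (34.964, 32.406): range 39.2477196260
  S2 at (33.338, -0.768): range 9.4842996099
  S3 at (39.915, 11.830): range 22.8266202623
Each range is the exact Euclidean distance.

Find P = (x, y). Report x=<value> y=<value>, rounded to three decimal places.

x=25.178 y=-5.602

eq1: (x − 34.964)² + (y − 32.406)² = 39.2477196260²
eq2: (x − 33.338)² + (y + 0.768)² = 9.4842996099²
eq3: (x − 39.915)² + (y − 11.830)² = 22.8266202623²
eq1−eq3, eq1−eq2 (x²,y² cancel):
  9.902·x − 41.152·y = 479.854896
  -3.252·x − 66.348·y = 289.813493
det = 9.902·-66.348 − -41.152·-3.252 = -790.804200
x = (479.854896·-66.348 − -41.152·289.813493) / -790.804200 = 25.178177
y = (9.902·289.813493 − 479.854896·-3.252) / -790.804200 = -5.602172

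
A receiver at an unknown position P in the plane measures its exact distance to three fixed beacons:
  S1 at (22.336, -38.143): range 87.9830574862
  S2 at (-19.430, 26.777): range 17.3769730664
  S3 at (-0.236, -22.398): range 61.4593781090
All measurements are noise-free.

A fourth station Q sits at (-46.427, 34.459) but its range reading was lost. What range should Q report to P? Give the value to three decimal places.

12.176

eq1: (x − 22.336)² + (y + 38.143)² = 87.9830574862²
eq2: (x + 19.430)² + (y − 26.777)² = 17.3769730664²
eq3: (x + 0.236)² + (y + 22.398)² = 61.4593781090²
eq3−eq1, eq3−eq2 (x²,y² cancel):
  45.144·x − 31.490·y = -2511.704002
  -38.388·x + 98.350·y = 4068.102494
det = 45.144·98.350 − -31.490·-38.388 = 3231.074280
x = (-2511.704002·98.350 − -31.490·4068.102494) / 3231.074280 = -36.805573
y = (45.144·4068.102494 − -2511.704002·-38.388) / 3231.074280 = 26.997561
|P − Q| = √((-36.805573 − -46.427)² + (26.997561 − 34.459)²) = 12.175587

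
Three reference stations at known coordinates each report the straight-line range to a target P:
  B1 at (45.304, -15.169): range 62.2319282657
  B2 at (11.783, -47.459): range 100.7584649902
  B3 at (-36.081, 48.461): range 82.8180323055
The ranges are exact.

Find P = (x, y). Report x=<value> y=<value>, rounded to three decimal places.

x=46.725 y=47.047

eq1: (x − 45.304)² + (y + 15.169)² = 62.2319282657²
eq2: (x − 11.783)² + (y + 47.459)² = 100.7584649902²
eq3: (x + 36.081)² + (y − 48.461)² = 82.8180323055²
eq1−eq2, eq1−eq3 (x²,y² cancel):
  -67.042·x − 64.580·y = -6170.810579
  -162.770·x + 127.260·y = -1618.257474
det = -67.042·127.260 − -64.580·-162.770 = -19043.451520
x = (-6170.810579·127.260 − -64.580·-1618.257474) / -19043.451520 = 46.724955
y = (-67.042·-1618.257474 − -6170.810579·-162.770) / -19043.451520 = 47.046704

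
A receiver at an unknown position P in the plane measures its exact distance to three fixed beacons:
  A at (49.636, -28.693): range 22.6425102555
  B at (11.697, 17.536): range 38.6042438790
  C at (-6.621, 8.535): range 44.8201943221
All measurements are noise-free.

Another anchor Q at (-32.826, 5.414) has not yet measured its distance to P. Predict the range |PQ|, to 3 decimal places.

67.235

eq1: (x − 49.636)² + (y + 28.693)² = 22.6425102555²
eq2: (x − 11.697)² + (y − 17.536)² = 38.6042438790²
eq3: (x + 6.621)² + (y − 8.535)² = 44.8201943221²
eq2−eq3, eq2−eq1 (x²,y² cancel):
  -36.636·x − 18.002·y = -846.209413
  75.878·x − 92.458·y = 3820.294015
det = -36.636·-92.458 − -18.002·75.878 = 4753.247044
x = (-846.209413·-92.458 − -18.002·3820.294015) / 4753.247044 = 30.928702
y = (-36.636·3820.294015 − -846.209413·75.878) / 4753.247044 = -15.936814
|P − Q| = √((30.928702 − -32.826)² + (-15.936814 − 5.414)²) = 67.234807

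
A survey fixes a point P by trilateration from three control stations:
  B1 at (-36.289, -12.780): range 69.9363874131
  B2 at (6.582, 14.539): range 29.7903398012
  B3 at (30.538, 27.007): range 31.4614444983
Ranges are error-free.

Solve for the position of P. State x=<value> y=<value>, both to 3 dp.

x=4.213 y=44.235

eq1: (x + 36.289)² + (y + 12.780)² = 69.9363874131²
eq2: (x − 6.582)² + (y − 14.539)² = 29.7903398012²
eq3: (x − 30.538)² + (y − 27.007)² = 31.4614444983²
eq1−eq3, eq1−eq2 (x²,y² cancel):
  133.654·x + 79.574·y = 4083.003366
  85.742·x + 54.638·y = 2778.119263
det = 133.654·54.638 − 79.574·85.742 = 479.753344
x = (4083.003366·54.638 − 79.574·2778.119263) / 479.753344 = 4.212739
y = (133.654·2778.119263 − 4083.003366·85.742) / 479.753344 = 44.234975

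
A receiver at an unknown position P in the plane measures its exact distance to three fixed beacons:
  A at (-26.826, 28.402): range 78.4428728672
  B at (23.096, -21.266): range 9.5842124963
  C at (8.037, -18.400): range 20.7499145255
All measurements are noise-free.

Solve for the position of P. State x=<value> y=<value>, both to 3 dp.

eq1: (x + 26.826)² + (y − 28.402)² = 78.4428728672²
eq2: (x − 23.096)² + (y + 21.266)² = 9.5842124963²
eq3: (x − 8.037)² + (y + 18.400)² = 20.7499145255²
eq3−eq1, eq3−eq2 (x²,y² cancel):
  -69.726·x + 93.604·y = -4599.570840
  30.118·x − 5.732·y = 921.216427
det = -69.726·-5.732 − 93.604·30.118 = -2419.495840
x = (-4599.570840·-5.732 − 93.604·921.216427) / -2419.495840 = 24.742676
y = (-69.726·921.216427 − -4599.570840·30.118) / -2419.495840 = -30.707694

x=24.743 y=-30.708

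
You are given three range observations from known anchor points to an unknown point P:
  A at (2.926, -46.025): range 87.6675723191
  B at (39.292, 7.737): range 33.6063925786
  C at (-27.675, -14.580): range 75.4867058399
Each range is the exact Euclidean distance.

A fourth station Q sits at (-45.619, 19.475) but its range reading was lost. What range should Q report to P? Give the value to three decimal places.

eq1: (x − 2.926)² + (y + 46.025)² = 87.6675723191²
eq2: (x − 39.292)² + (y − 7.737)² = 33.6063925786²
eq3: (x + 27.675)² + (y + 14.580)² = 75.4867058399²
eq3−eq2, eq3−eq1 (x²,y² cancel):
  133.934·x + 44.634·y = 5194.093544
  61.202·x − 62.890·y = -838.980402
det = 133.934·-62.890 − 44.634·61.202 = -11154.799328
x = (5194.093544·-62.890 − 44.634·-838.980402) / -11154.799328 = 25.926911
y = (133.934·-838.980402 − 5194.093544·61.202) / -11154.799328 = 38.571462
|P − Q| = √((25.926911 − -45.619)² + (38.571462 − 19.475)²) = 74.050606

74.051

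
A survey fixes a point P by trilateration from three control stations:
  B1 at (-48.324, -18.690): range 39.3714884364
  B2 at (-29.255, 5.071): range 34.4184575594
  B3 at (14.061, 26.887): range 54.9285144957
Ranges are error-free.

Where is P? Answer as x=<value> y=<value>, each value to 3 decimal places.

x=-9.177 y=-22.884

eq1: (x + 48.324)² + (y + 18.690)² = 39.3714884364²
eq2: (x + 29.255)² + (y − 5.071)² = 34.4184575594²
eq3: (x − 14.061)² + (y − 26.887)² = 54.9285144957²
eq2−eq3, eq2−eq1 (x²,y² cancel):
  86.632·x + 43.632·y = -1793.459060
  -38.138·x − 47.522·y = 1437.471129
det = 86.632·-47.522 − 43.632·-38.138 = -2452.888688
x = (-1793.459060·-47.522 − 43.632·1437.471129) / -2452.888688 = -9.176536
y = (86.632·1437.471129 − -1793.459060·-38.138) / -2452.888688 = -22.884062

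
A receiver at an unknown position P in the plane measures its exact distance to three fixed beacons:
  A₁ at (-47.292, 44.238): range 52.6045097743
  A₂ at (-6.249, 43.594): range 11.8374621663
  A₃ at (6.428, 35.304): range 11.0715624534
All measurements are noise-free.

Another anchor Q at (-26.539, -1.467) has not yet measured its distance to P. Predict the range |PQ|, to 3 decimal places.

eq1: (x + 47.292)² + (y − 44.238)² = 52.6045097743²
eq2: (x + 6.249)² + (y − 43.594)² = 11.8374621663²
eq3: (x − 6.428)² + (y − 35.304)² = 11.0715624534²
eq1−eq3, eq1−eq2 (x²,y² cancel):
  107.440·x − 17.868·y = -261.187355
  82.086·x − 1.288·y = 373.061867
det = 107.440·-1.288 − -17.868·82.086 = 1328.329928
x = (-261.187355·-1.288 − -17.868·373.061867) / 1328.329928 = 5.271491
y = (107.440·373.061867 − -261.187355·82.086) / 1328.329928 = 46.314994
|P − Q| = √((5.271491 − -26.539)² + (46.314994 − -1.467)²) = 57.402319

57.402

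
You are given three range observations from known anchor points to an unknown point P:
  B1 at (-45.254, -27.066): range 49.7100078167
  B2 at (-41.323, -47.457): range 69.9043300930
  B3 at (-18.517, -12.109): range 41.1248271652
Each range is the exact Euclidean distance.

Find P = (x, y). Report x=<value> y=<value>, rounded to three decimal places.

x=-40.816 y=22.445

eq1: (x + 45.254)² + (y + 27.066)² = 49.7100078167²
eq2: (x + 41.323)² + (y + 47.457)² = 69.9043300930²
eq3: (x + 18.517)² + (y + 12.109)² = 41.1248271652²
eq3−eq2, eq3−eq1 (x²,y² cancel):
  -45.612·x − 70.696·y = 274.886052
  -53.474·x − 29.914·y = 1511.152234
det = -45.612·-29.914 − -70.696·-53.474 = -2415.960536
x = (274.886052·-29.914 − -70.696·1511.152234) / -2415.960536 = -40.815848
y = (-45.612·1511.152234 − 274.886052·-53.474) / -2415.960536 = 22.445490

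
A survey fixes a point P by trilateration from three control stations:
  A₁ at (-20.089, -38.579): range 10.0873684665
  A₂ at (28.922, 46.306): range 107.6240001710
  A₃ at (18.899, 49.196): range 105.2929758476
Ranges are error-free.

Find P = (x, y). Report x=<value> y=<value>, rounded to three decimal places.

eq1: (x + 20.089)² + (y + 38.579)² = 10.0873684665²
eq2: (x − 28.922)² + (y − 46.306)² = 107.6240001710²
eq3: (x − 18.899)² + (y − 49.196)² = 105.2929758476²
eq2−eq1, eq2−eq3 (x²,y² cancel):
  -98.022·x − 169.770·y = 10392.349852
  -20.046·x + 5.780·y = 293.005547
det = -98.022·5.780 − -169.770·-20.046 = -3969.776580
x = (10392.349852·5.780 − -169.770·293.005547) / -3969.776580 = -27.661842
y = (-98.022·293.005547 − 10392.349852·-20.046) / -3969.776580 = -45.242862

x=-27.662 y=-45.243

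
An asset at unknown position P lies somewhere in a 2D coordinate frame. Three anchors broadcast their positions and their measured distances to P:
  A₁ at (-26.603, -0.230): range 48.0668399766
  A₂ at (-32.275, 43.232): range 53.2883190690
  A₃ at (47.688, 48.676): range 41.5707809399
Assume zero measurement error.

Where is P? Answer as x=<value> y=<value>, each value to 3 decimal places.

x=16.329 y=21.386

eq1: (x + 26.603)² + (y + 0.230)² = 48.0668399766²
eq2: (x + 32.275)² + (y − 43.232)² = 53.2883190690²
eq3: (x − 47.688)² + (y − 48.676)² = 41.5707809399²
eq2−eq1, eq2−eq3 (x²,y² cancel):
  11.344·x − 86.924·y = -1673.685096
  159.926·x + 10.888·y = 2844.331992
det = 11.344·10.888 − -86.924·159.926 = 14024.921096
x = (-1673.685096·10.888 − -86.924·2844.331992) / 14024.921096 = 16.329335
y = (11.344·2844.331992 − -1673.685096·159.926) / 14024.921096 = 21.385637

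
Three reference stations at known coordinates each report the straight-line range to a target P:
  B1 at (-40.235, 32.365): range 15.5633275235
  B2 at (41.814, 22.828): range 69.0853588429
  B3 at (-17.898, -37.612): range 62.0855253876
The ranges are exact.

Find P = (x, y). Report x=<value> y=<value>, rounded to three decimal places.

eq1: (x + 40.235)² + (y − 32.365)² = 15.5633275235²
eq2: (x − 41.814)² + (y − 22.828)² = 69.0853588429²
eq3: (x + 17.898)² + (y + 37.612)² = 62.0855253876²
eq1−eq3, eq1−eq2 (x²,y² cancel):
  44.674·x − 139.954·y = -4543.742801
  164.098·x − 19.074·y = -4927.389913
det = 44.674·-19.074 − -139.954·164.098 = 22114.059616
x = (-4543.742801·-19.074 − -139.954·-4927.389913) / 22114.059616 = -27.265034
y = (44.674·-4927.389913 − -4543.742801·164.098) / 22114.059616 = 23.762841

x=-27.265 y=23.763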